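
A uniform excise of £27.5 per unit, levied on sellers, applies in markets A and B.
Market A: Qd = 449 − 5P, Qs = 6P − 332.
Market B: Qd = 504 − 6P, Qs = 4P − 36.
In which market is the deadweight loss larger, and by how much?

Market A: pre-tax P* = £71, Q* = 94; post-tax Q = 19; deadweight loss = £1031.25.
Market B: pre-tax P* = £54, Q* = 180; post-tax Q = 114; deadweight loss = £907.5.
Difference: £1031.25 vs £907.5 → market A is larger by £123.75.

Market A, by £123.75.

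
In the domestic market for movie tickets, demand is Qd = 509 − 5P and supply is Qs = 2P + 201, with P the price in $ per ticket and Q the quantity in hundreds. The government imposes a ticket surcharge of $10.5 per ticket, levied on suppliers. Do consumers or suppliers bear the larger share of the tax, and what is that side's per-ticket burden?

Suppliers bear the larger share: $7.5 per ticket.

Before the tax: set 509 − 5P = 2P + 201 → P* = $44, Q* = 289.
With the tax collected from suppliers, supply shifts: Qs = 2(P − 10.5) + 201.
Solving gives Q = 274 with consumers paying $47 and suppliers receiving $36.5 (the $10.5 wedge).
Per-ticket burden: consumers $3, suppliers $7.5.
Suppliers take the larger share because supply is less price-elastic here (demand slope 5 vs supply slope 2).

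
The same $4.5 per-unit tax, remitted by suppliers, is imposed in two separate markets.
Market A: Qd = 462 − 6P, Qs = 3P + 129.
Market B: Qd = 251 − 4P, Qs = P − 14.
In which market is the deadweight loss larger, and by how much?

Market A: pre-tax P* = $37, Q* = 240; post-tax Q = 231; deadweight loss = $20.25.
Market B: pre-tax P* = $53, Q* = 39; post-tax Q = 35.4; deadweight loss = $8.1.
Difference: $20.25 vs $8.1 → market A is larger by $12.15.

Market A, by $12.15.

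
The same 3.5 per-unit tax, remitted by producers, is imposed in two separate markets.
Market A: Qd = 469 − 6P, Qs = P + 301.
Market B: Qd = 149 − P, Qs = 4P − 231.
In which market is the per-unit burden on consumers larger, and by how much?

Market A: pre-tax P* = 24, Q* = 325; post-tax Q = 322; per-unit burden on consumers = 0.5.
Market B: pre-tax P* = 76, Q* = 73; post-tax Q = 70.2; per-unit burden on consumers = 2.8.
Difference: 0.5 vs 2.8 → market B is larger by 2.3.

Market B, by 2.3.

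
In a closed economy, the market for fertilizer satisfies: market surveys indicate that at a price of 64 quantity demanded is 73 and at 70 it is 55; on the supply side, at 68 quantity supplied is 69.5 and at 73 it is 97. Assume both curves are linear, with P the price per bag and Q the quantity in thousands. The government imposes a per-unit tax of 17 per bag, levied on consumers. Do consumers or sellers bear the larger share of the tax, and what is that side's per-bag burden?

Demand slope: (55 − 73)/(70 − 64) = -3, so Qd = 265 − 3P.
Supply slope: (97 − 69.5)/(73 − 68) = 5.5, so Qs = 5.5P − 304.5.
Before the tax: set 265 − 3P = 5.5P − 304.5 → P* = 67, Q* = 64.
With the tax collected from consumers, demand (in seller-price terms) shifts: Qd = 265 − 3(P + 17).
New equilibrium: consumers pay 78, sellers receive 61, Q = 31. (Wedge: Pb − Ps = 17.)
Per-bag burden: consumers 11, sellers 6.
Consumers take the larger share because demand is less price-elastic here (demand slope 3 vs supply slope 5.5).
The less price-elastic side of the market bears the larger share of a per-unit tax.

Consumers bear the larger share: 11 per bag.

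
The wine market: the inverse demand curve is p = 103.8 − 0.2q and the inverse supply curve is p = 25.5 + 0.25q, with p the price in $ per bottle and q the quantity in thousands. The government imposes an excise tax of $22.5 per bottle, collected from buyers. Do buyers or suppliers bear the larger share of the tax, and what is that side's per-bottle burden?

Suppliers bear the larger share: $12.5 per bottle.

Rewrite in direct form: qd = 519 − 5p and qs = 4p − 102.
Without the tax, 519 − 5p = 4p − 102 gives 9p = 621, so p* = $69 and q* = 174.
With the tax collected from buyers, demand (in seller-price terms) shifts: qd = 519 − 5(p + 22.5).
Solving gives q = 124 with buyers paying $79 and suppliers receiving $56.5 (the $22.5 wedge).
Per-bottle burden: buyers $10, suppliers $12.5.
Suppliers take the larger share because supply is less price-elastic here (demand slope 5 vs supply slope 4).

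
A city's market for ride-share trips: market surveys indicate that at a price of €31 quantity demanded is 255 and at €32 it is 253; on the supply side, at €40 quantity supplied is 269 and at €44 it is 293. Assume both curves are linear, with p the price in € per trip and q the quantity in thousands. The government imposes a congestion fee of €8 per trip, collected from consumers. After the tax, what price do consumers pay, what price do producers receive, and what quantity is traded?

Consumers pay €42; producers receive €34; quantity = 233.

Demand slope: (253 − 255)/(32 − 31) = -2, so qd = 317 − 2p.
Supply slope: (293 − 269)/(44 − 40) = 6, so qs = 6p + 29.
Without the tax, 317 − 2p = 6p + 29 gives 8p = 288, so p* = €36 and q* = 245.
With the tax collected from consumers, demand (in seller-price terms) shifts: qd = 317 − 2(p + 8).
New equilibrium: consumers pay €42, producers receive €34, q = 233. (Wedge: pb − ps = 8.)
The less price-elastic side of the market bears the larger share of a per-unit tax.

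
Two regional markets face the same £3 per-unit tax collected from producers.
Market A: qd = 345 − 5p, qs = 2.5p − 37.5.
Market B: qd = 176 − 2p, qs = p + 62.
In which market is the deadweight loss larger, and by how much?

Market A: pre-tax p* = £51, q* = 90; post-tax q = 85; deadweight loss = £7.5.
Market B: pre-tax p* = £38, q* = 100; post-tax q = 98; deadweight loss = £3.
Difference: £7.5 vs £3 → market A is larger by £4.5.

Market A, by £4.5.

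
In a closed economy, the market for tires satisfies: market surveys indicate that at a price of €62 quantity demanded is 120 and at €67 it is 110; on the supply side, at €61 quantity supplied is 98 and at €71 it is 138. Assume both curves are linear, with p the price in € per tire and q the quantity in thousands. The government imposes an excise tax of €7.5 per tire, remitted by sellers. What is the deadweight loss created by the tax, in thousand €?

Deadweight loss = €37.5 thousand.

Demand slope: (110 − 120)/(67 − 62) = -2, so qd = 244 − 2p.
Supply slope: (138 − 98)/(71 − 61) = 4, so qs = 4p − 146.
Before the tax: set 244 − 2p = 4p − 146 → p* = €65, q* = 114.
With the tax collected from sellers, supply shifts: qs = 4(p − 7.5) − 146.
New equilibrium: consumers pay €70, sellers receive €62.5, q = 104. (Wedge: pb − ps = 7.5.)
Quantity falls by |ΔQ| = |114 − 104| = 10.
DWL = ½ · t · |ΔQ| = ½ · 7.5 · 10 = €37.5.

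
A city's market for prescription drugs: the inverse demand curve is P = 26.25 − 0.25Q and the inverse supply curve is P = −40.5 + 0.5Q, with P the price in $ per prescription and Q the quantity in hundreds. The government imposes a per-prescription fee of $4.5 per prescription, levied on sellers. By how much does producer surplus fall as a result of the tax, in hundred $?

Producer surplus falls by $258 hundred.

Inverting to Q(P) form: Qd = 105 − 4P; Qs = 2P + 81.
Without the tax, 105 − 4P = 2P + 81 gives 6P = 24, so P* = $4 and Q* = 89.
With the tax collected from sellers, supply shifts: Qs = 2(P − 4.5) + 81.
New equilibrium: consumers pay $5.5, sellers receive $1, Q = 83. (Wedge: Pb − Ps = 4.5.)
ΔPS is the trapezoid between Q = 83 and Q = 89 of height $3: ½ · (89 + 83) · 3 = $258.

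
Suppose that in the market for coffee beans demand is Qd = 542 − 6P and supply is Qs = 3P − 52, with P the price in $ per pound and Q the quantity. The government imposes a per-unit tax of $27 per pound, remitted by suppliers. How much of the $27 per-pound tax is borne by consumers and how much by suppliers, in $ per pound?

Consumers bear $9 per pound; suppliers bear $18 per pound.

Before the tax: set 542 − 6P = 3P − 52 → P* = $66, Q* = 146.
With the tax collected from suppliers, supply shifts: Qs = 3(P − 27) − 52.
New equilibrium: consumers pay $75, suppliers receive $48, Q = 92. (Wedge: Pb − Ps = 27.)
Burden on consumers: $9; on suppliers: $18. (They sum to $27.)
The less price-elastic side of the market bears the larger share of a per-unit tax.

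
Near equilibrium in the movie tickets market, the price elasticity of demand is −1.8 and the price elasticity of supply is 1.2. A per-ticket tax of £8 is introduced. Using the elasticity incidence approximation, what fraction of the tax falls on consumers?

Consumers' share ≈ 0.4.

Incidence ratio: consumers' share ≈ εs / (εs + |εd|) = 1.2 / (1.2 + 1.8) = 0.4.
Supply is the less elastic side, so consumers bear the smaller share.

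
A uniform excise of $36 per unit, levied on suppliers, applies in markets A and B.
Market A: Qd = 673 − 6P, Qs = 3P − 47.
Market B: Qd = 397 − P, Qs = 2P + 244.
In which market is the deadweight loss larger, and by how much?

Market A: pre-tax P* = $80, Q* = 193; post-tax Q = 121; deadweight loss = $1296.
Market B: pre-tax P* = $51, Q* = 346; post-tax Q = 322; deadweight loss = $432.
Difference: $1296 vs $432 → market A is larger by $864.

Market A, by $864.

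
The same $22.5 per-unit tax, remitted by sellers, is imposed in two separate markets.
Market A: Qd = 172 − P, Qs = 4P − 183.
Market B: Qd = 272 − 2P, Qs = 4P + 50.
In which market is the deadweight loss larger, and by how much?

Market A: pre-tax P* = $71, Q* = 101; post-tax Q = 83; deadweight loss = $202.5.
Market B: pre-tax P* = $37, Q* = 198; post-tax Q = 168; deadweight loss = $337.5.
Difference: $202.5 vs $337.5 → market B is larger by $135.

Market B, by $135.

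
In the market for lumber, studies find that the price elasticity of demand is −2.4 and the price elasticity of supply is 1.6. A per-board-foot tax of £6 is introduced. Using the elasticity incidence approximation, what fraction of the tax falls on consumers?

Consumers' share ≈ 0.4.

Incidence ratio: consumers' share ≈ εs / (εs + |εd|) = 1.6 / (1.6 + 2.4) = 0.4.
Supply is the less elastic side, so consumers bear the smaller share.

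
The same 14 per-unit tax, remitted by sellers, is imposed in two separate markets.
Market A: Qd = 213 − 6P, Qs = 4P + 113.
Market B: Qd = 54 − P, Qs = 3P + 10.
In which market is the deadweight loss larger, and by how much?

Market A: pre-tax P* = 10, Q* = 153; post-tax Q = 119.4; deadweight loss = 235.2.
Market B: pre-tax P* = 11, Q* = 43; post-tax Q = 32.5; deadweight loss = 73.5.
Difference: 235.2 vs 73.5 → market A is larger by 161.7.

Market A, by 161.7.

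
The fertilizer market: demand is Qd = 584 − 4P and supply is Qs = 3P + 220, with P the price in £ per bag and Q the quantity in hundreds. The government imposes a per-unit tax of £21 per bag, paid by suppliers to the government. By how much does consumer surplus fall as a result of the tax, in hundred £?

Consumer surplus falls by £3222 hundred.

Before the tax: set 584 − 4P = 3P + 220 → P* = £52, Q* = 376.
With the tax collected from suppliers, supply shifts: Qs = 3(P − 21) + 220.
New equilibrium: buyers pay £61, suppliers receive £40, Q = 340. (Wedge: Pb − Ps = 21.)
ΔCS is the trapezoid between Q = 340 and Q = 376 of height £9: ½ · (376 + 340) · 9 = £3222.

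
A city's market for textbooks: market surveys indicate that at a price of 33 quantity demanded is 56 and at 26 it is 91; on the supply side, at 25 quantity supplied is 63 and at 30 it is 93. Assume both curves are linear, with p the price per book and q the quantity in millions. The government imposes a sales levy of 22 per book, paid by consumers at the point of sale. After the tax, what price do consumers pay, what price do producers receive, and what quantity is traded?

Demand slope: (91 − 56)/(26 − 33) = -5, so qd = 221 − 5p.
Supply slope: (93 − 63)/(30 − 25) = 6, so qs = 6p − 87.
Without the tax, 221 − 5p = 6p − 87 gives 11p = 308, so p* = 28 and q* = 81.
With the tax collected from consumers, demand (in seller-price terms) shifts: qd = 221 − 5(p + 22).
Solving gives q = 21 with consumers paying 40 and producers receiving 18 (the 22 wedge).

Consumers pay 40; producers receive 18; quantity = 21.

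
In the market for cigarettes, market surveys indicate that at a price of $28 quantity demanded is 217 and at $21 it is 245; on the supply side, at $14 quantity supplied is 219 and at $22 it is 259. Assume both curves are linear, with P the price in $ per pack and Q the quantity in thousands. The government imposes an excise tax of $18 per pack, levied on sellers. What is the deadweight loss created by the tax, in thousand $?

Demand slope: (245 − 217)/(21 − 28) = -4, so Qd = 329 − 4P.
Supply slope: (259 − 219)/(22 − 14) = 5, so Qs = 5P + 149.
Without the tax, 329 − 4P = 5P + 149 gives 9P = 180, so P* = $20 and Q* = 249.
With the tax collected from sellers, supply shifts: Qs = 5(P − 18) + 149.
New equilibrium: consumers pay $30, sellers receive $12, Q = 209. (Wedge: Pb − Ps = 18.)
Quantity falls by |ΔQ| = |249 − 209| = 40.
DWL = ½ · t · |ΔQ| = ½ · 18 · 40 = $360.

Deadweight loss = $360 thousand.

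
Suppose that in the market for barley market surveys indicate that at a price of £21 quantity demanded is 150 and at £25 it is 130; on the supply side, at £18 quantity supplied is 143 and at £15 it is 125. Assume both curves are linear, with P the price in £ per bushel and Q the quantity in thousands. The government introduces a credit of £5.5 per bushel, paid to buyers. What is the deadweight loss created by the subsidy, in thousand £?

Demand slope: (130 − 150)/(25 − 21) = -5, so Qd = 255 − 5P.
Supply slope: (125 − 143)/(15 − 18) = 6, so Qs = 6P + 35.
Without the subsidy, 255 − 5P = 6P + 35 gives 11P = 220, so P* = £20 and Q* = 155.
With a per-unit subsidy paid to buyers, each effectively pays P − 5.5, so demand becomes Qd = 255 − 5(P − 5.5).
New equilibrium: buyers pay £17, sellers receive £22.5, Q = 170. (Wedge: Pb − Ps = −5.5.)
Quantity rises by |ΔQ| = |155 − 170| = 15.
DWL = ½ · t · |ΔQ| = ½ · 5.5 · 15 = £41.25.

Deadweight loss = £41.25 thousand.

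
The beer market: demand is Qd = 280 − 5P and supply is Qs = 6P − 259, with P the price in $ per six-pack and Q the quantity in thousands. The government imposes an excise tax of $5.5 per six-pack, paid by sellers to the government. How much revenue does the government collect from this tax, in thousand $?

Without the tax, 280 − 5P = 6P − 259 gives 11P = 539, so P* = $49 and Q* = 35.
With the tax collected from sellers, supply shifts: Qs = 6(P − 5.5) − 259.
New equilibrium: consumers pay $52, sellers receive $46.5, Q = 20. (Wedge: Pb − Ps = 5.5.)
Revenue = t · Q = 5.5 · 20 = $110.

Tax revenue = $110 thousand.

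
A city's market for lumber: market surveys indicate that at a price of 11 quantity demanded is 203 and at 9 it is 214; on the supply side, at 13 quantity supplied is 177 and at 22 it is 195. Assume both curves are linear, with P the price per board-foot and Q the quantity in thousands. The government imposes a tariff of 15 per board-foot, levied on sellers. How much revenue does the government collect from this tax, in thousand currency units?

Tax revenue = 2385 thousand.

Demand slope: (214 − 203)/(9 − 11) = -5.5, so Qd = 263.5 − 5.5P.
Supply slope: (195 − 177)/(22 − 13) = 2, so Qs = 2P + 151.
Without the tax, 263.5 − 5.5P = 2P + 151 gives 7.5P = 112.5, so P* = 15 and Q* = 181.
With the tax collected from sellers, supply shifts: Qs = 2(P − 15) + 151.
New equilibrium: buyers pay 19, sellers receive 4, Q = 159. (Wedge: Pb − Ps = 15.)
Revenue = t · Q = 15 · 159 = 2385.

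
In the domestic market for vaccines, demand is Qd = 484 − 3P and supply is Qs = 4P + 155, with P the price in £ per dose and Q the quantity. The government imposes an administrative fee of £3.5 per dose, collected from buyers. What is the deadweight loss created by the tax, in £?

Deadweight loss = £10.5.

Without the tax, 484 − 3P = 4P + 155 gives 7P = 329, so P* = £47 and Q* = 343.
With the tax collected from buyers, demand (in seller-price terms) shifts: Qd = 484 − 3(P + 3.5).
New equilibrium: buyers pay £49, producers receive £45.5, Q = 337. (Wedge: Pb − Ps = 3.5.)
Quantity falls by |ΔQ| = |343 − 337| = 6.
DWL = ½ · t · |ΔQ| = ½ · 3.5 · 6 = £10.5.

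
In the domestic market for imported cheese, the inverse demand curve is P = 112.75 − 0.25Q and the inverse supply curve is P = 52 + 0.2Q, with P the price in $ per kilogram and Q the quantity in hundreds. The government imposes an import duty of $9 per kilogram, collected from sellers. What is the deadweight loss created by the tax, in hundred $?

Deadweight loss = $90 hundred.

Rewrite in direct form: Qd = 451 − 4P and Qs = 5P − 260.
Without the tax, 451 − 4P = 5P − 260 gives 9P = 711, so P* = $79 and Q* = 135.
With the tax collected from sellers, supply shifts: Qs = 5(P − 9) − 260.
New equilibrium: consumers pay $84, sellers receive $75, Q = 115. (Wedge: Pb − Ps = 9.)
Quantity falls by |ΔQ| = |135 − 115| = 20.
DWL = ½ · t · |ΔQ| = ½ · 9 · 20 = $90.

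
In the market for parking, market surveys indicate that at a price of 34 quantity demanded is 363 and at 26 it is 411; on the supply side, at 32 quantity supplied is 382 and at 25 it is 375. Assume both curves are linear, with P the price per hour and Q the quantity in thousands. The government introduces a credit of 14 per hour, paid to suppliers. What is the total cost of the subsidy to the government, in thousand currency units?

Demand slope: (411 − 363)/(26 − 34) = -6, so Qd = 567 − 6P.
Supply slope: (375 − 382)/(25 − 32) = 1, so Qs = P + 350.
Before the subsidy: set 567 − 6P = P + 350 → P* = 31, Q* = 381.
With a per-unit subsidy paid to suppliers, each receives P + 14 per unit sold, so supply becomes Qs = (P + 14) + 350.
New equilibrium: consumers pay 29, suppliers receive 43, Q = 393. (Wedge: Pb − Ps = −14.)
Outlay = t · Q = 14 · 393 = 5502.

Government outlay = 5502 thousand.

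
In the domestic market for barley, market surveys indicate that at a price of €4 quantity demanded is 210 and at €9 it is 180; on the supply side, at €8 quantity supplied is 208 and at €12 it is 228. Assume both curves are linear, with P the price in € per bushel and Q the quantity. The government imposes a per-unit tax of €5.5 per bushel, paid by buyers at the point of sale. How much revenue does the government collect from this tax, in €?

Demand slope: (180 − 210)/(9 − 4) = -6, so Qd = 234 − 6P.
Supply slope: (228 − 208)/(12 − 8) = 5, so Qs = 5P + 168.
Before the tax: set 234 − 6P = 5P + 168 → P* = €6, Q* = 198.
With the tax collected from buyers, demand (in seller-price terms) shifts: Qd = 234 − 6(P + 5.5).
New equilibrium: buyers pay €8.5, sellers receive €3, Q = 183. (Wedge: Pb − Ps = 5.5.)
Revenue = t · Q = 5.5 · 183 = €1006.5.

Tax revenue = €1006.5.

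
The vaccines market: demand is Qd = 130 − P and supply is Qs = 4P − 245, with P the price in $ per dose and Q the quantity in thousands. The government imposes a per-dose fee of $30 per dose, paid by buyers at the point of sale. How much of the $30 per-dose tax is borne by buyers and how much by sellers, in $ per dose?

Without the tax, 130 − P = 4P − 245 gives 5P = 375, so P* = $75 and Q* = 55.
With the tax collected from buyers, demand (in seller-price terms) shifts: Qd = 130 − (P + 30).
Solving gives Q = 31 with buyers paying $99 and sellers receiving $69 (the $30 wedge).
Burden on buyers: $24; on sellers: $6. (They sum to $30.)
The less price-elastic side of the market bears the larger share of a per-unit tax.

Buyers bear $24 per dose; sellers bear $6 per dose.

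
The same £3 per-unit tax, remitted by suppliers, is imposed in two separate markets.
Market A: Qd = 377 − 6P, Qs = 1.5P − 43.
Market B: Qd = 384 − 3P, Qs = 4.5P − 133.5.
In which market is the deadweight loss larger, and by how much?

Market B, by £2.7.

Market A: pre-tax P* = £56, Q* = 41; post-tax Q = 37.4; deadweight loss = £5.4.
Market B: pre-tax P* = £69, Q* = 177; post-tax Q = 171.6; deadweight loss = £8.1.
Difference: £5.4 vs £8.1 → market B is larger by £2.7.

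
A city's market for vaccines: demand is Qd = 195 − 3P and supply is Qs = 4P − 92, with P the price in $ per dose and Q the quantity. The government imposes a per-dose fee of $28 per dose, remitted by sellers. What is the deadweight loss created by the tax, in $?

Deadweight loss = $672.

Without the tax, 195 − 3P = 4P − 92 gives 7P = 287, so P* = $41 and Q* = 72.
With the tax collected from sellers, supply shifts: Qs = 4(P − 28) − 92.
New equilibrium: buyers pay $57, sellers receive $29, Q = 24. (Wedge: Pb − Ps = 28.)
Quantity falls by |ΔQ| = |72 − 24| = 48.
DWL = ½ · t · |ΔQ| = ½ · 28 · 48 = $672.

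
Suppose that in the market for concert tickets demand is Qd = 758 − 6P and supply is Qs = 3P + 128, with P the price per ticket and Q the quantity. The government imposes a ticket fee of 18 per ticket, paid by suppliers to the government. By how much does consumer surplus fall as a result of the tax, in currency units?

Without the tax, 758 − 6P = 3P + 128 gives 9P = 630, so P* = 70 and Q* = 338.
With the tax collected from suppliers, supply shifts: Qs = 3(P − 18) + 128.
Solving gives Q = 302 with consumers paying 76 and suppliers receiving 58 (the 18 wedge).
ΔCS is the trapezoid between Q = 302 and Q = 338 of height 6: ½ · (338 + 302) · 6 = 1920.

Consumer surplus falls by 1920.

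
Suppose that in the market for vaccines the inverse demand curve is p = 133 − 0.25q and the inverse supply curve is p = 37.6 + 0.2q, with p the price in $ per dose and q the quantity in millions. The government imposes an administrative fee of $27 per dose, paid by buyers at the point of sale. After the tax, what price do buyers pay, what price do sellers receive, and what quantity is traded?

Rewrite in direct form: qd = 532 − 4p and qs = 5p − 188.
Before the tax: set 532 − 4p = 5p − 188 → p* = $80, q* = 212.
With the tax collected from buyers, demand (in seller-price terms) shifts: qd = 532 − 4(p + 27).
New equilibrium: buyers pay $95, sellers receive $68, q = 152. (Wedge: pb − ps = 27.)

Buyers pay $95; sellers receive $68; quantity = 152.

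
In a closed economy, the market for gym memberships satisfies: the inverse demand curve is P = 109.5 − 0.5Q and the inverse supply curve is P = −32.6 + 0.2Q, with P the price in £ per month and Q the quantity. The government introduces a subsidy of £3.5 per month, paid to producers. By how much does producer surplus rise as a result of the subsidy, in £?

Producer surplus rises by £205.5.

Rewrite in direct form: Qd = 219 − 2P and Qs = 5P + 163.
Before the subsidy: set 219 − 2P = 5P + 163 → P* = £8, Q* = 203.
With a per-unit subsidy paid to producers, each receives P + 3.5 per unit sold, so supply becomes Qs = 5(P + 3.5) + 163.
New equilibrium: buyers pay £5.5, producers receive £9, Q = 208. (Wedge: Pb − Ps = −3.5.)
ΔPS is the trapezoid between Q = 208 and Q = 203 of height £1: ½ · (203 + 208) · 1 = £205.5.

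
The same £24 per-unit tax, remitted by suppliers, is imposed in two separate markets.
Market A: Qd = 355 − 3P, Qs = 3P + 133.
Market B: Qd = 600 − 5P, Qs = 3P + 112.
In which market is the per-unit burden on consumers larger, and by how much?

Market A, by £3.

Market A: pre-tax P* = £37, Q* = 244; post-tax Q = 208; per-unit burden on consumers = £12.
Market B: pre-tax P* = £61, Q* = 295; post-tax Q = 250; per-unit burden on consumers = £9.
Difference: £12 vs £9 → market A is larger by £3.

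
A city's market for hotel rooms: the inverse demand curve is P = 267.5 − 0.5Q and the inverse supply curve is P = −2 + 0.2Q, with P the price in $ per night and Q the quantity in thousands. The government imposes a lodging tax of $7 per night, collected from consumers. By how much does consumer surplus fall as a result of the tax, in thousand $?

Rewrite in direct form: Qd = 535 − 2P and Qs = 5P + 10.
Before the tax: set 535 − 2P = 5P + 10 → P* = $75, Q* = 385.
With the tax collected from consumers, demand (in seller-price terms) shifts: Qd = 535 − 2(P + 7).
New equilibrium: consumers pay $80, producers receive $73, Q = 375. (Wedge: Pb − Ps = 7.)
ΔCS is the trapezoid between Q = 375 and Q = 385 of height $5: ½ · (385 + 375) · 5 = $1900.

Consumer surplus falls by $1900 thousand.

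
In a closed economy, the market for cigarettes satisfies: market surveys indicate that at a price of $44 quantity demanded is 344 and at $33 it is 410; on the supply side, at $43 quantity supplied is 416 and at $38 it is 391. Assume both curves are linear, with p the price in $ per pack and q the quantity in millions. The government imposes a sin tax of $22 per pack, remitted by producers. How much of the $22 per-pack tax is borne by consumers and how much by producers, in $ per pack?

Consumers bear $10 per pack; producers bear $12 per pack.

Demand slope: (410 − 344)/(33 − 44) = -6, so qd = 608 − 6p.
Supply slope: (391 − 416)/(38 − 43) = 5, so qs = 5p + 201.
Without the tax, 608 − 6p = 5p + 201 gives 11p = 407, so p* = $37 and q* = 386.
With the tax collected from producers, supply shifts: qs = 5(p − 22) + 201.
Solving gives q = 326 with consumers paying $47 and producers receiving $25 (the $22 wedge).
Burden on consumers: $10; on producers: $12. (They sum to $22.)
The less price-elastic side of the market bears the larger share of a per-unit tax.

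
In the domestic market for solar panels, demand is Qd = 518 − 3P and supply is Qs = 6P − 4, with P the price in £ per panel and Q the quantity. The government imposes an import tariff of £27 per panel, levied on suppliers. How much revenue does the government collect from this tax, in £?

Tax revenue = £7830.

Without the tax, 518 − 3P = 6P − 4 gives 9P = 522, so P* = £58 and Q* = 344.
With the tax collected from suppliers, supply shifts: Qs = 6(P − 27) − 4.
New equilibrium: consumers pay £76, suppliers receive £49, Q = 290. (Wedge: Pb − Ps = 27.)
Revenue = t · Q = 27 · 290 = £7830.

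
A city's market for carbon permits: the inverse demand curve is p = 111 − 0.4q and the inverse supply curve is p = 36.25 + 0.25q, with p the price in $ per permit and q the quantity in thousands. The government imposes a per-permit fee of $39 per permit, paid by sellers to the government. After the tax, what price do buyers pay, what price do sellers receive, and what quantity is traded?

Buyers pay $89; sellers receive $50; quantity = 55.

Rewrite in direct form: qd = 277.5 − 2.5p and qs = 4p − 145.
Without the tax, 277.5 − 2.5p = 4p − 145 gives 6.5p = 422.5, so p* = $65 and q* = 115.
With the tax collected from sellers, supply shifts: qs = 4(p − 39) − 145.
New equilibrium: buyers pay $89, sellers receive $50, q = 55. (Wedge: pb − ps = 39.)
The less price-elastic side of the market bears the larger share of a per-unit tax.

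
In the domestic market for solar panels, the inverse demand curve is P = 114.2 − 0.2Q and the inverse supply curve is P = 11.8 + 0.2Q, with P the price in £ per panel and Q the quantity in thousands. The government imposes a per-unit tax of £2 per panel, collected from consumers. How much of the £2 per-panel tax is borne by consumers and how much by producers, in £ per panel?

Inverting to Q(P) form: Qd = 571 − 5P; Qs = 5P − 59.
Without the tax, 571 − 5P = 5P − 59 gives 10P = 630, so P* = £63 and Q* = 256.
With the tax collected from consumers, demand (in seller-price terms) shifts: Qd = 571 − 5(P + 2).
Solving gives Q = 251 with consumers paying £64 and producers receiving £62 (the £2 wedge).
Burden on consumers: £1; on producers: £1. (They sum to £2.)
The less price-elastic side of the market bears the larger share of a per-unit tax.

Consumers bear £1 per panel; producers bear £1 per panel.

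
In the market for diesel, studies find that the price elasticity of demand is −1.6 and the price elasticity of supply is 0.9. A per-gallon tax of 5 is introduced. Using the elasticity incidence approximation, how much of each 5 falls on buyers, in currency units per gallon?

Incidence ratio: buyers' share ≈ εs / (εs + |εd|) = 0.9 / (0.9 + 1.6) = 0.36.
So buyers bear ≈ 0.36 × 5 = 1.8; sellers bear 3.2.

Buyers bear ≈ 1.8 per gallon.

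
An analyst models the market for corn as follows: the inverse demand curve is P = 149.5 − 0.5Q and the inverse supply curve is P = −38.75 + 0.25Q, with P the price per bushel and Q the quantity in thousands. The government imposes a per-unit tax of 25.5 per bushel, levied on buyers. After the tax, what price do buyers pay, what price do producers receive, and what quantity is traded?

Inverting to Q(P) form: Qd = 299 − 2P; Qs = 4P + 155.
Without the tax, 299 − 2P = 4P + 155 gives 6P = 144, so P* = 24 and Q* = 251.
With the tax collected from buyers, demand (in seller-price terms) shifts: Qd = 299 − 2(P + 25.5).
Solving gives Q = 217 with buyers paying 41 and producers receiving 15.5 (the 25.5 wedge).

Buyers pay 41; producers receive 15.5; quantity = 217.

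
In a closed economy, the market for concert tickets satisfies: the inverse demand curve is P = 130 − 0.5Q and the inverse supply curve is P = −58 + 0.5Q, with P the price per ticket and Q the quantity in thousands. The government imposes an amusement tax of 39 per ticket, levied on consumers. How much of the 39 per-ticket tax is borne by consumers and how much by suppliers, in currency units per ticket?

Consumers bear 19.5 per ticket; suppliers bear 19.5 per ticket.

Inverting to Q(P) form: Qd = 260 − 2P; Qs = 2P + 116.
Without the tax, 260 − 2P = 2P + 116 gives 4P = 144, so P* = 36 and Q* = 188.
With the tax collected from consumers, demand (in seller-price terms) shifts: Qd = 260 − 2(P + 39).
Solving gives Q = 149 with consumers paying 55.5 and suppliers receiving 16.5 (the 39 wedge).
Burden on consumers: 19.5; on suppliers: 19.5. (They sum to 39.)
The less price-elastic side of the market bears the larger share of a per-unit tax.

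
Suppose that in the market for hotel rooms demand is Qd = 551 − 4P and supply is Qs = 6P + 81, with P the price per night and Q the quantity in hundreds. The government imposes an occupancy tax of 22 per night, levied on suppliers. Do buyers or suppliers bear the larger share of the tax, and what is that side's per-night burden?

Buyers bear the larger share: 13.2 per night.

Without the tax, 551 − 4P = 6P + 81 gives 10P = 470, so P* = 47 and Q* = 363.
With the tax collected from suppliers, supply shifts: Qs = 6(P − 22) + 81.
New equilibrium: buyers pay 60.2, suppliers receive 38.2, Q = 310.2. (Wedge: Pb − Ps = 22.)
Per-night burden: buyers 13.2, suppliers 8.8.
Buyers take the larger share because demand is less price-elastic here (demand slope 4 vs supply slope 6).
The less price-elastic side of the market bears the larger share of a per-unit tax.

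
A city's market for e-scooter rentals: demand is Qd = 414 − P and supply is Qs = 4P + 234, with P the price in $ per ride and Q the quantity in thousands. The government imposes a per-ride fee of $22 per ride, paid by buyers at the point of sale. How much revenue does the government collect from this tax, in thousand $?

Tax revenue = $7928.8 thousand.

Before the tax: set 414 − P = 4P + 234 → P* = $36, Q* = 378.
With the tax collected from buyers, demand (in seller-price terms) shifts: Qd = 414 − (P + 22).
Solving gives Q = 360.4 with buyers paying $53.6 and producers receiving $31.6 (the $22 wedge).
Revenue = t · Q = 22 · 360.4 = $7928.8.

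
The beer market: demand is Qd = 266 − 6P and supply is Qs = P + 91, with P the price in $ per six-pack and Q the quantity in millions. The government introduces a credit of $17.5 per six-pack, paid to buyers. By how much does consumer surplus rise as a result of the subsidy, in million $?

Consumer surplus rises by $308.75 million.

Before the subsidy: set 266 − 6P = P + 91 → P* = $25, Q* = 116.
With a per-unit subsidy paid to buyers, each effectively pays P − 17.5, so demand becomes Qd = 266 − 6(P − 17.5).
New equilibrium: buyers pay $22.5, suppliers receive $40, Q = 131. (Wedge: Pb − Ps = −17.5.)
ΔCS is the trapezoid between Q = 131 and Q = 116 of height $2.5: ½ · (116 + 131) · 2.5 = $308.75.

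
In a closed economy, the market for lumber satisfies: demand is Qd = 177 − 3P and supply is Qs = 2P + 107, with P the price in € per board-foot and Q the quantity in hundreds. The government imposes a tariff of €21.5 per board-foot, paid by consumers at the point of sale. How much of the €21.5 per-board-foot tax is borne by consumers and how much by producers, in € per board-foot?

Before the tax: set 177 − 3P = 2P + 107 → P* = €14, Q* = 135.
With the tax collected from consumers, demand (in seller-price terms) shifts: Qd = 177 − 3(P + 21.5).
Solving gives Q = 109.2 with consumers paying €22.6 and producers receiving €1.1 (the €21.5 wedge).
Burden on consumers: €8.6; on producers: €12.9. (They sum to €21.5.)
The less price-elastic side of the market bears the larger share of a per-unit tax.

Consumers bear €8.6 per board-foot; producers bear €12.9 per board-foot.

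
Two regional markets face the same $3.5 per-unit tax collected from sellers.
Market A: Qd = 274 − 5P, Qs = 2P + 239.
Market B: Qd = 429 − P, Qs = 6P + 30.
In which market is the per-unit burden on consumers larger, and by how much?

Market B, by $2.

Market A: pre-tax P* = $5, Q* = 249; post-tax Q = 244; per-unit burden on consumers = $1.
Market B: pre-tax P* = $57, Q* = 372; post-tax Q = 369; per-unit burden on consumers = $3.
Difference: $1 vs $3 → market B is larger by $2.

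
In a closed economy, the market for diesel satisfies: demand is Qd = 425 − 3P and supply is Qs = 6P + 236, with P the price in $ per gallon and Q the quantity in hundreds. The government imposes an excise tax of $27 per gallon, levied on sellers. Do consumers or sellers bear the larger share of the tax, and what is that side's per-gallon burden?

Consumers bear the larger share: $18 per gallon.

Before the tax: set 425 − 3P = 6P + 236 → P* = $21, Q* = 362.
With the tax collected from sellers, supply shifts: Qs = 6(P − 27) + 236.
New equilibrium: consumers pay $39, sellers receive $12, Q = 308. (Wedge: Pb − Ps = 27.)
Per-gallon burden: consumers $18, sellers $9.
Consumers take the larger share because demand is less price-elastic here (demand slope 3 vs supply slope 6).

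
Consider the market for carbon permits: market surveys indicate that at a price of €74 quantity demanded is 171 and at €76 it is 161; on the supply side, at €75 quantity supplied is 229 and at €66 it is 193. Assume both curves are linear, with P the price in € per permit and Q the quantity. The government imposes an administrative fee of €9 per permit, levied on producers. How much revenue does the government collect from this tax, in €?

Tax revenue = €1629.

Demand slope: (161 − 171)/(76 − 74) = -5, so Qd = 541 − 5P.
Supply slope: (193 − 229)/(66 − 75) = 4, so Qs = 4P − 71.
Before the tax: set 541 − 5P = 4P − 71 → P* = €68, Q* = 201.
With the tax collected from producers, supply shifts: Qs = 4(P − 9) − 71.
Solving gives Q = 181 with buyers paying €72 and producers receiving €63 (the €9 wedge).
Revenue = t · Q = 9 · 181 = €1629.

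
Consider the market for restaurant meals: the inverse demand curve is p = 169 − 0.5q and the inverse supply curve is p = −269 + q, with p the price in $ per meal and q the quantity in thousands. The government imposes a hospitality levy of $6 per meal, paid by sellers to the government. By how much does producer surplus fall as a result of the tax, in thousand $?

Producer surplus falls by $1160 thousand.

Inverting to q(p) form: qd = 338 − 2p; qs = p + 269.
Before the tax: set 338 − 2p = p + 269 → p* = $23, q* = 292.
With the tax collected from sellers, supply shifts: qs = (p − 6) + 269.
New equilibrium: buyers pay $25, sellers receive $19, q = 288. (Wedge: pb − ps = 6.)
ΔPS is the trapezoid between Q = 288 and Q = 292 of height $4: ½ · (292 + 288) · 4 = $1160.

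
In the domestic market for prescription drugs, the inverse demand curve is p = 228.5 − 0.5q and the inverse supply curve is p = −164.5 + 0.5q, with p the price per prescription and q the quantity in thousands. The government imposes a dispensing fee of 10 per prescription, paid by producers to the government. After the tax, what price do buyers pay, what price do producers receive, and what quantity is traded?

Rewrite in direct form: qd = 457 − 2p and qs = 2p + 329.
Without the tax, 457 − 2p = 2p + 329 gives 4p = 128, so p* = 32 and q* = 393.
With the tax collected from producers, supply shifts: qs = 2(p − 10) + 329.
New equilibrium: buyers pay 37, producers receive 27, q = 383. (Wedge: pb − ps = 10.)

Buyers pay 37; producers receive 27; quantity = 383.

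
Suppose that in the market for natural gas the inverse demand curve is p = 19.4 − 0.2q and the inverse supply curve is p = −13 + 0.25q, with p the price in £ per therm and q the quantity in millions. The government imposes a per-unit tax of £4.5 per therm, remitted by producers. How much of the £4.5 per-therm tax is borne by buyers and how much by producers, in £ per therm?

Buyers bear £2 per therm; producers bear £2.5 per therm.

Inverting to q(p) form: qd = 97 − 5p; qs = 4p + 52.
Without the tax, 97 − 5p = 4p + 52 gives 9p = 45, so p* = £5 and q* = 72.
With the tax collected from producers, supply shifts: qs = 4(p − 4.5) + 52.
New equilibrium: buyers pay £7, producers receive £2.5, q = 62. (Wedge: pb − ps = 4.5.)
Burden on buyers: £2; on producers: £2.5. (They sum to £4.5.)
The less price-elastic side of the market bears the larger share of a per-unit tax.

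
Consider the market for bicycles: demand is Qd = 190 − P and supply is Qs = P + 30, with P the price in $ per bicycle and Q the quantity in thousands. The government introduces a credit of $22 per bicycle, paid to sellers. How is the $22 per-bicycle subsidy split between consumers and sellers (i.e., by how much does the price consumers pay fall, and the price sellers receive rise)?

Before the subsidy: set 190 − P = P + 30 → P* = $80, Q* = 110.
With a per-unit subsidy paid to sellers, each receives P + 22 per unit sold, so supply becomes Qs = (P + 22) + 30.
New equilibrium: consumers pay $69, sellers receive $91, Q = 121. (Wedge: Pb − Ps = −22.)
Gain to consumers: $11; to sellers: $11. (They sum to $22.)

Consumers gain $11 per bicycle; sellers gain $11 per bicycle.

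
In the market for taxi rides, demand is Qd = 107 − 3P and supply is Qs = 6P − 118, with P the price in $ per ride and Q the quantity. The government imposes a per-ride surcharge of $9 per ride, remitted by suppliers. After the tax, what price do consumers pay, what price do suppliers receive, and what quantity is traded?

Before the tax: set 107 − 3P = 6P − 118 → P* = $25, Q* = 32.
With the tax collected from suppliers, supply shifts: Qs = 6(P − 9) − 118.
New equilibrium: consumers pay $31, suppliers receive $22, Q = 14. (Wedge: Pb − Ps = 9.)

Consumers pay $31; suppliers receive $22; quantity = 14.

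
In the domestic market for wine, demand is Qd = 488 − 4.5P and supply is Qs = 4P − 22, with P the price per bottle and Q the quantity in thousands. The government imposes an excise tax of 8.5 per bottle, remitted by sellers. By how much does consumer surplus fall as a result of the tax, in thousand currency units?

Before the tax: set 488 − 4.5P = 4P − 22 → P* = 60, Q* = 218.
With the tax collected from sellers, supply shifts: Qs = 4(P − 8.5) − 22.
Solving gives Q = 200 with buyers paying 64 and sellers receiving 55.5 (the 8.5 wedge).
ΔCS is the trapezoid between Q = 200 and Q = 218 of height 4: ½ · (218 + 200) · 4 = 836.

Consumer surplus falls by 836 thousand.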